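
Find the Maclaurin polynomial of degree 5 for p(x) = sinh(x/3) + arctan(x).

Expand each term separately and add.

5833*x^5/29160 - 53*x^3/162 + 4*x/3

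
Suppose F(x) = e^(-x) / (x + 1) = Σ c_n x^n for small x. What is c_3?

-8/3

Multiply the numerator's expansion by the denominator's geometric series.
F(0) = 1
F′(0) = -2
F′′(0) = 5
F′′′(0) = -16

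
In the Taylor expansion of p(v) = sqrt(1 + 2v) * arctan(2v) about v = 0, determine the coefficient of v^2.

Write out both Maclaurin series and multiply, keeping only the needed powers.
p(0) = 0
p′(0) = 2
p′′(0) = 4
Then c_k = p^(k)(0)/k! gives each Taylor coefficient.

2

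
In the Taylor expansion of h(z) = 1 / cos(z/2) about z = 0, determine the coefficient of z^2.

Divide the numerator series by the denominator series (power-series long division).
[z^0] = 1;  [z^1] = 0;  [z^2] = 1/8.
So c_2 = h′′(0)/2! = 1/8.

1/8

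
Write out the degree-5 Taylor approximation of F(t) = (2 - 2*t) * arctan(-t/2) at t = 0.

Shift and add copies of the series according to the polynomial's terms.
F(0) = 0
F′(0) = -1
F′′(0) = 2
F′′′(0) = 1/2
F^(4)(0) = -2
F^(5)(0) = -3/2
Then c_k = F^(k)(0)/k! gives each Taylor coefficient.

-t^5/80 - t^4/12 + t^3/12 + t^2 - t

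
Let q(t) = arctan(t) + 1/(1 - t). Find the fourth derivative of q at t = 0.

Add the two expansions coefficient-wise.
From the series, [t^4] q = 1; multiply by 4! = 24 to get 24.

24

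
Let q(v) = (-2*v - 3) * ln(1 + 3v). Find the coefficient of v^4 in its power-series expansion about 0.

171/4

Shift and add copies of the series according to the polynomial's terms.
q(0) = 0
q′(0) = -9
q′′(0) = 15
q′′′(0) = -108
q^(4)(0) = 1026
Then c_k = q^(k)(0)/k! gives each Taylor coefficient.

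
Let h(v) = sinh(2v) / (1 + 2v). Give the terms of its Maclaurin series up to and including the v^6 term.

Multiply the two series term by term and collect like powers.

-376*v^6/5 + 188*v^5/5 - 56*v^4/3 + 28*v^3/3 - 4*v^2 + 2*v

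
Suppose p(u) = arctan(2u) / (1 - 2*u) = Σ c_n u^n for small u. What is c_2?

4

Use 1/(1 - r) = Σ r^k on the denominator, then take the Cauchy product.
p(0) = 0
p′(0) = 2
p′′(0) = 8
So c_2 = p′′(0)/2! = 4.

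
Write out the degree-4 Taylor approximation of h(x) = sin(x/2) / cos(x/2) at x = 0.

x^3/24 + x/2

Divide the numerator series by the denominator series (power-series long division).
h(0) = 0
h′(0) = 1/2
h′′(0) = 0
h′′′(0) = 1/4
h^(4)(0) = 0
Then c_k = h^(k)(0)/k! gives each Taylor coefficient.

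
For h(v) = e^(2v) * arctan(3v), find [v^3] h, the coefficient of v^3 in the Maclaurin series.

Take the Cauchy product of the two expansions.
[v^0] = 0;  [v^1] = 3;  [v^2] = 6;  [v^3] = -3.

-3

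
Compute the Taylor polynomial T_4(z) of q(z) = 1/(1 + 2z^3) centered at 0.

Compute the successive derivatives at the expansion point and divide by k!.
q(0) = 1
q′(0) = 0
q′′(0) = 0
q′′′(0) = -12
q^(4)(0) = 0
Then c_k = q^(k)(0)/k! gives each Taylor coefficient.

1 - 2*z^3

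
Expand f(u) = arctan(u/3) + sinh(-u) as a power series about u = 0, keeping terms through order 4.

-29*u^3/162 - 2*u/3

Combine the two series term by term.
f(0) = 0
f′(0) = -2/3
f′′(0) = 0
f′′′(0) = -29/27
f^(4)(0) = 0
Dividing each by k! gives the coefficients c_0, ..., c_4.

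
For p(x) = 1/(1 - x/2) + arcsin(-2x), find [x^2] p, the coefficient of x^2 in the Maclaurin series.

1/4

Expand each term separately and add.
[x^0] = 1;  [x^1] = -3/2;  [x^2] = 1/4.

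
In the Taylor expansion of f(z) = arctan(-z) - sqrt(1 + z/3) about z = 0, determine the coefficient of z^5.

-62243/311040

Combine the two series term by term.
f(0) = -1
f′(0) = -7/6
f′′(0) = 1/36
f′′′(0) = 143/72
f^(4)(0) = 5/432
f^(5)(0) = -62243/2592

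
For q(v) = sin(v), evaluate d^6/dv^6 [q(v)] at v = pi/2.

The coefficient of (v - pi/2)^6 in the expansion is -1/720, so q^(6)(pi/2) = 6! * (-1/720) = -1.

-1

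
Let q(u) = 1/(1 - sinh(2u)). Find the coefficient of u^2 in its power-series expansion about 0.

Plug the Maclaurin series of the inner function into that of the outer and collect terms.
q(0) = 1
q′(0) = 2
q′′(0) = 8
So c_2 = q′′(0)/2! = 4.

4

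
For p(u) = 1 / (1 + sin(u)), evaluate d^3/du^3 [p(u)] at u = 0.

-5

Use the geometric series for the reciprocal, then substitute.
The coefficient of u^3 in the expansion is -5/6, so p′′′(0) = 3! * (-5/6) = -5.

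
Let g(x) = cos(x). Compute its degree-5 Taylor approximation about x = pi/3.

-sqrt(3)*(x - pi/3)^5/240 + (x - pi/3)^4/48 + sqrt(3)*(x - pi/3)^3/12 - (x - pi/3)^2/4 - sqrt(3)*(x - pi/3)/2 + 1/2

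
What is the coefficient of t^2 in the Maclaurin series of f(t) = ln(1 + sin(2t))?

Plug the Maclaurin series of the inner function into that of the outer and collect terms.
f(0) = 0
f′(0) = 2
f′′(0) = -4
Dividing each by k! gives the coefficients c_0, ..., c_2.

-2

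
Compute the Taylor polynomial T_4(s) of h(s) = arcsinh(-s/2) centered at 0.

s^3/48 - s/2

h(0) = 0
h′(0) = -1/2
h′′(0) = 0
h′′′(0) = 1/8
h^(4)(0) = 0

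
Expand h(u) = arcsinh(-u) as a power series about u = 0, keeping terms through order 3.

u^3/6 - u

Compute the successive derivatives at the expansion point and divide by k!.
h(0) = 0
h′(0) = -1
h′′(0) = 0
h′′′(0) = 1
The Taylor polynomial is Σ h^(k)(0)/k! · u^k.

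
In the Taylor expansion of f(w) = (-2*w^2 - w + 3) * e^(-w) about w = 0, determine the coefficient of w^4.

Distribute the polynomial across the series and collect like powers.
[w^0] = 3;  [w^1] = -4;  [w^2] = 1/2;  [w^3] = 1;  [w^4] = -17/24.

-17/24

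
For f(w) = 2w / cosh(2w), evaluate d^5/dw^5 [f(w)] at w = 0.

Divide the numerator series by the denominator series (power-series long division).
From the series, [w^5] f = 20/3; multiply by 5! = 120 to get 800.

800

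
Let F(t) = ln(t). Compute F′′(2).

From the series, [(t - 2)^2] F = -1/8; multiply by 2! = 2 to get -1/4.

-1/4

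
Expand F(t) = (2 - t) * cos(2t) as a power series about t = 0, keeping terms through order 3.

Multiply each power in the prefactor through the base expansion.
F(0) = 2
F′(0) = -1
F′′(0) = -8
F′′′(0) = 12

2*t^3 - 4*t^2 - t + 2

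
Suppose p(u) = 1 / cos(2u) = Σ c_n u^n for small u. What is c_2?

Write the quotient as an unknown series and match coefficients against numerator = denominator · series.
[u^0] = 1;  [u^1] = 0;  [u^2] = 2.

2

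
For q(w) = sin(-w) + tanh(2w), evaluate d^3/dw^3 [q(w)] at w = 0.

-15

Expand each term separately and add.
The coefficient of w^3 in the expansion is -5/2, so q′′′(0) = 3! * (-5/2) = -15.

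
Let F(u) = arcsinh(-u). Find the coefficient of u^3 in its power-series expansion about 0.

1/6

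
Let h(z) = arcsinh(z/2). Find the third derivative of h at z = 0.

-1/8

The coefficient of z^3 in the expansion is -1/48, so h′′′(0) = 3! * (-1/48) = -1/8.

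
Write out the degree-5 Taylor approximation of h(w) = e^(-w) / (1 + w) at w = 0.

-163*w^5/60 + 65*w^4/24 - 8*w^3/3 + 5*w^2/2 - 2*w + 1

Write out both Maclaurin series and multiply, keeping only the needed powers.
h(0) = 1
h′(0) = -2
h′′(0) = 5
h′′′(0) = -16
h^(4)(0) = 65
h^(5)(0) = -326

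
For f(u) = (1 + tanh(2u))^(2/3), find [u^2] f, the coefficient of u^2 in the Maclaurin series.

-4/9

Let u equal the inner series; expand the outer function in u and truncate.
[u^0] = 1;  [u^1] = 4/3;  [u^2] = -4/9.
So c_2 = f′′(0)/2! = -4/9.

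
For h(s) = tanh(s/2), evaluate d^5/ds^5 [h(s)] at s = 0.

From the series, [s^5] h = 1/240; multiply by 5! = 120 to get 1/2.

1/2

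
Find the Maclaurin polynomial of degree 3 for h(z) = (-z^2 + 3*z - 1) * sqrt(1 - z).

Distribute the polynomial across the series and collect like powers.
[z^0] = -1;  [z^1] = 7/2;  [z^2] = -19/8;  [z^3] = 3/16.

3*z^3/16 - 19*z^2/8 + 7*z/2 - 1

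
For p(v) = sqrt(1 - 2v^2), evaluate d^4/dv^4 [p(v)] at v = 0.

-12

From the series, [v^4] p = -1/2; multiply by 4! = 24 to get -12.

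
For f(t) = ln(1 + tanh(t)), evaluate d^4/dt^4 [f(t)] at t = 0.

Let u equal the inner series; expand the outer function in u and truncate.
The coefficient of t^4 in the expansion is 1/12, so f^(4)(0) = 4! * (1/12) = 2.

2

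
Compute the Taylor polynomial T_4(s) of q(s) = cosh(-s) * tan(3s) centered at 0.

21*s^3/2 + 3*s

Take the Cauchy product of the two expansions.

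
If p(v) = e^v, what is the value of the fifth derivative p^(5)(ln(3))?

Compute the successive derivatives at the expansion point and divide by k!.
The coefficient of (v - ln(3))^5 in the expansion is 1/40, so p^(5)(ln(3)) = 5! * (1/40) = 3.

3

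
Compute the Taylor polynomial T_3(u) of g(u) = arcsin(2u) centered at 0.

4*u^3/3 + 2*u

g(0) = 0
g′(0) = 2
g′′(0) = 0
g′′′(0) = 8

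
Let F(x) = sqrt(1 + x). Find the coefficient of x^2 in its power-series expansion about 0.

F(0) = 1
F′(0) = 1/2
F′′(0) = -1/4
So c_2 = F′′(0)/2! = -1/8.

-1/8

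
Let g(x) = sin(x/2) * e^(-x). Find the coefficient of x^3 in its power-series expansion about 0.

Multiply the two series term by term and collect like powers.
g(0) = 0
g′(0) = 1/2
g′′(0) = -1
g′′′(0) = 11/8
Then c_k = g^(k)(0)/k! gives each Taylor coefficient.

11/48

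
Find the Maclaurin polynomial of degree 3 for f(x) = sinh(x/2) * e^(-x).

13*x^3/48 - x^2/2 + x/2

Expand each factor separately, then convolve coefficients.
[x^0] = 0;  [x^1] = 1/2;  [x^2] = -1/2;  [x^3] = 13/48.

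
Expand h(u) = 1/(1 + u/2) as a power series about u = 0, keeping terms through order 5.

-u^5/32 + u^4/16 - u^3/8 + u^2/4 - u/2 + 1

Use the known series and substitute for the argument.
h(0) = 1
h′(0) = -1/2
h′′(0) = 1/2
h′′′(0) = -3/4
h^(4)(0) = 3/2
h^(5)(0) = -15/4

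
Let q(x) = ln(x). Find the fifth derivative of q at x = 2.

3/4

From the series, [(x - 2)^5] q = 1/160; multiply by 5! = 120 to get 3/4.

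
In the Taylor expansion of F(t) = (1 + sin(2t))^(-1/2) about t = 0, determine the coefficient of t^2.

3/2

Let u equal the inner series; expand the outer function in u and truncate.
F(0) = 1
F′(0) = -1
F′′(0) = 3
Dividing each by k! gives the coefficients c_0, ..., c_2.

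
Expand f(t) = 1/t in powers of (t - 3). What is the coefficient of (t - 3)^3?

-1/81

Compute the successive derivatives at the expansion point and divide by k!.
f(3) = 1/3
f′(3) = -1/9
f′′(3) = 2/27
f′′′(3) = -2/27
Then c_k = f^(k)(3)/k! gives each Taylor coefficient.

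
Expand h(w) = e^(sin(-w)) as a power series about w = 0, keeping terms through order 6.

Let u equal the inner series; expand the outer function in u and truncate.

-w^6/240 + w^5/15 - w^4/8 + w^2/2 - w + 1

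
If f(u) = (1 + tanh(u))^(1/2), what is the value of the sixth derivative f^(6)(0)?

Let u equal the inner series; expand the outer function in u and truncate.
The coefficient of u^6 in the expansion is -721/46080, so f^(6)(0) = 6! * (-721/46080) = -721/64.

-721/64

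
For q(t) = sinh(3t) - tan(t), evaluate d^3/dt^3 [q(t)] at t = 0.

Combine the two series term by term.
The coefficient of t^3 in the expansion is 25/6, so q′′′(0) = 3! * (25/6) = 25.

25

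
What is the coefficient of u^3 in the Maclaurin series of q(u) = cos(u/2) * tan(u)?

Multiply the two series term by term and collect like powers.
q(0) = 0
q′(0) = 1
q′′(0) = 0
q′′′(0) = 5/4
The Taylor polynomial is Σ q^(k)(0)/k! · u^k.

5/24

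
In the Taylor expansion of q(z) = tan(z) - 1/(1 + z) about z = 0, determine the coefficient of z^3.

4/3

Add the two expansions coefficient-wise.
q(0) = -1
q′(0) = 2
q′′(0) = -2
q′′′(0) = 8
So c_3 = q′′′(0)/3! = 4/3.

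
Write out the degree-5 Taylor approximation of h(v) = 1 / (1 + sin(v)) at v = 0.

Use the geometric series for the reciprocal, then substitute.
[v^0] = 1;  [v^1] = -1;  [v^2] = 1;  [v^3] = -5/6;  [v^4] = 2/3;  [v^5] = -61/120.

-61*v^5/120 + 2*v^4/3 - 5*v^3/6 + v^2 - v + 1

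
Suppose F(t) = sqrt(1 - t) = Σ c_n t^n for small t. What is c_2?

F(0) = 1
F′(0) = -1/2
F′′(0) = -1/4
Then c_k = F^(k)(0)/k! gives each Taylor coefficient.

-1/8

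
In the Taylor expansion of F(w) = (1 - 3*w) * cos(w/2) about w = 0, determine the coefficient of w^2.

Distribute the polynomial across the series and collect like powers.
[w^0] = 1;  [w^1] = -3;  [w^2] = -1/8.

-1/8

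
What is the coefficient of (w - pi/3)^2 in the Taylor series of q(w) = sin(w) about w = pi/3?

-sqrt(3)/4

q(pi/3) = sqrt(3)/2
q′(pi/3) = 1/2
q′′(pi/3) = -sqrt(3)/2
So c_2 = q′′(pi/3)/2! = -sqrt(3)/4.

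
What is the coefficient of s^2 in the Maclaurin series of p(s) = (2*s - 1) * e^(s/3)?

Distribute the polynomial across the series and collect like powers.
[s^0] = -1;  [s^1] = 5/3;  [s^2] = 11/18.
So c_2 = p′′(0)/2! = 11/18.

11/18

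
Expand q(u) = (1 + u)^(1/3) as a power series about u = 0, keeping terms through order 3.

5*u^3/81 - u^2/9 + u/3 + 1

Apply the Taylor formula c_k = f^(k)(a)/k!.
q(0) = 1
q′(0) = 1/3
q′′(0) = -2/9
q′′′(0) = 10/27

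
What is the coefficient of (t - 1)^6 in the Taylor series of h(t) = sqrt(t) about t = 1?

h(1) = 1
h′(1) = 1/2
h′′(1) = -1/4
h′′′(1) = 3/8
h^(4)(1) = -15/16
h^(5)(1) = 105/32
h^(6)(1) = -945/64
Then c_k = h^(k)(1)/k! gives each Taylor coefficient.

-21/1024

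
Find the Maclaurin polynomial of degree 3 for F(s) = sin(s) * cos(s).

Expand each factor separately, then convolve coefficients.

-2*s^3/3 + s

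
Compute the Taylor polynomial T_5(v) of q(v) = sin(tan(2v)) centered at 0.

-4*v^5/5 + 4*v^3/3 + 2*v

Substitute the inner expansion into the outer series and collect powers.
q(0) = 0
q′(0) = 2
q′′(0) = 0
q′′′(0) = 8
q^(4)(0) = 0
q^(5)(0) = -96
The Taylor polynomial is Σ q^(k)(0)/k! · v^k.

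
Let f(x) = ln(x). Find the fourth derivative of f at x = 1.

From the series, [(x - 1)^4] f = -1/4; multiply by 4! = 24 to get -6.

-6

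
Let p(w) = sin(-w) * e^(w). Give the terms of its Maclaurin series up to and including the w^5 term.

w^5/30 - w^3/3 - w^2 - w

Write out both Maclaurin series and multiply, keeping only the needed powers.
[w^0] = 0;  [w^1] = -1;  [w^2] = -1;  [w^3] = -1/3;  [w^4] = 0;  [w^5] = 1/30.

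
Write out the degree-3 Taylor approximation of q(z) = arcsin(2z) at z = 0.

4*z^3/3 + 2*z

Differentiate repeatedly and evaluate at the center.
[z^0] = 0;  [z^1] = 2;  [z^2] = 0;  [z^3] = 4/3.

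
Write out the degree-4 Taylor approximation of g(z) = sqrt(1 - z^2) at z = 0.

g(0) = 1
g′(0) = 0
g′′(0) = -1
g′′′(0) = 0
g^(4)(0) = -3

-z^4/8 - z^2/2 + 1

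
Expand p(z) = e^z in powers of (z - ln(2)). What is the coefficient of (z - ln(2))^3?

Apply the Taylor formula c_k = f^(k)(a)/k!.
[(z - ln(2))^0] = 2;  [(z - ln(2))^1] = 2;  [(z - ln(2))^2] = 1;  [(z - ln(2))^3] = 1/3.
So c_3 = p′′′(ln(2))/3! = 1/3.

1/3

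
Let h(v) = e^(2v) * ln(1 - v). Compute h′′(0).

-5

Expand each factor separately, then convolve coefficients.
The coefficient of v^2 in the expansion is -5/2, so h′′(0) = 2! * (-5/2) = -5.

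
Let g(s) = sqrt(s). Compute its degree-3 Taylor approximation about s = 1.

(s - 1)^3/16 - (s - 1)^2/8 + (s - 1)/2 + 1

[(s - 1)^0] = 1;  [(s - 1)^1] = 1/2;  [(s - 1)^2] = -1/8;  [(s - 1)^3] = 1/16.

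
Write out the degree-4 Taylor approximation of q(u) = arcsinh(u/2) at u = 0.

q(0) = 0
q′(0) = 1/2
q′′(0) = 0
q′′′(0) = -1/8
q^(4)(0) = 0

-u^3/48 + u/2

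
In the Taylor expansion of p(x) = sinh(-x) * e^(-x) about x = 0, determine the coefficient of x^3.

Expand each factor separately, then convolve coefficients.
p(0) = 0
p′(0) = -1
p′′(0) = 2
p′′′(0) = -4

-2/3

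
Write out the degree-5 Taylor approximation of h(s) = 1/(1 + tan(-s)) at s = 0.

32*s^5/15 + 5*s^4/3 + 4*s^3/3 + s^2 + s + 1

Substitute the inner expansion into the outer series and collect powers.
[s^0] = 1;  [s^1] = 1;  [s^2] = 1;  [s^3] = 4/3;  [s^4] = 5/3;  [s^5] = 32/15.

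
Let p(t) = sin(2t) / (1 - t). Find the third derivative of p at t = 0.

Expand 1/(denominator) as a geometric series and multiply by the numerator's series.
From the series, [t^3] p = 2/3; multiply by 3! = 6 to get 4.

4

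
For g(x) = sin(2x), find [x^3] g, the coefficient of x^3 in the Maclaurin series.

-4/3

g(0) = 0
g′(0) = 2
g′′(0) = 0
g′′′(0) = -8
So c_3 = g′′′(0)/3! = -4/3.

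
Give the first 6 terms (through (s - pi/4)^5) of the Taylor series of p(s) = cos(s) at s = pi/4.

-sqrt(2)*(s - pi/4)^5/240 + sqrt(2)*(s - pi/4)^4/48 + sqrt(2)*(s - pi/4)^3/12 - sqrt(2)*(s - pi/4)^2/4 - sqrt(2)*(s - pi/4)/2 + sqrt(2)/2

p(pi/4) = sqrt(2)/2
p′(pi/4) = -sqrt(2)/2
p′′(pi/4) = -sqrt(2)/2
p′′′(pi/4) = sqrt(2)/2
p^(4)(pi/4) = sqrt(2)/2
p^(5)(pi/4) = -sqrt(2)/2
Then c_k = p^(k)(pi/4)/k! gives each Taylor coefficient.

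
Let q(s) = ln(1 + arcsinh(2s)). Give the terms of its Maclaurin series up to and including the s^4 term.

-4*s^4/3 + 4*s^3/3 - 2*s^2 + 2*s

Substitute the inner expansion into the outer series and collect powers.
q(0) = 0
q′(0) = 2
q′′(0) = -4
q′′′(0) = 8
q^(4)(0) = -32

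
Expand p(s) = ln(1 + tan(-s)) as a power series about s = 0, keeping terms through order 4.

Let u equal the inner series; expand the outer function in u and truncate.
[s^0] = 0;  [s^1] = -1;  [s^2] = -1/2;  [s^3] = -2/3;  [s^4] = -7/12.

-7*s^4/12 - 2*s^3/3 - s^2/2 - s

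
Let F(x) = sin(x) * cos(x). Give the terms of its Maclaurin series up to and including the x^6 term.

2*x^5/15 - 2*x^3/3 + x

Expand each factor separately, then convolve coefficients.
F(0) = 0
F′(0) = 1
F′′(0) = 0
F′′′(0) = -4
F^(4)(0) = 0
F^(5)(0) = 16
F^(6)(0) = 0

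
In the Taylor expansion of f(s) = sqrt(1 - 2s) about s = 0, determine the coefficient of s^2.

-1/2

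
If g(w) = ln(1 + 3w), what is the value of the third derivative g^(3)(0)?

54

From the series, [w^3] g = 9; multiply by 3! = 6 to get 54.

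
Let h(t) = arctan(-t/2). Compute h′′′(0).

1/4

Use the known series and substitute for the argument.
The coefficient of t^3 in the expansion is 1/24, so h′′′(0) = 3! * (1/24) = 1/4.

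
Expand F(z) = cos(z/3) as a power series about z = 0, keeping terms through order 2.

1 - z^2/18

Apply the Taylor formula c_k = f^(k)(a)/k!.
[z^0] = 1;  [z^1] = 0;  [z^2] = -1/18.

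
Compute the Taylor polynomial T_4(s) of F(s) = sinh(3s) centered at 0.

F(0) = 0
F′(0) = 3
F′′(0) = 0
F′′′(0) = 27
F^(4)(0) = 0

9*s^3/2 + 3*s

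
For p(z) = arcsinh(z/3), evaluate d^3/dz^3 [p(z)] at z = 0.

The coefficient of z^3 in the expansion is -1/162, so p′′′(0) = 3! * (-1/162) = -1/27.

-1/27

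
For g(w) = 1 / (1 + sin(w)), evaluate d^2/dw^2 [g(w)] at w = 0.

Expand as Σ (-1)^k u^k with u equal to the inner function's series.
From the series, [w^2] g = 1; multiply by 2! = 2 to get 2.

2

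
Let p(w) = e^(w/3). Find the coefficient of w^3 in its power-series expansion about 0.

1/162

Differentiate repeatedly and evaluate at the center.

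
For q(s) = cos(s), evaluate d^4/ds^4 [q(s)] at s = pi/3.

1/2

The coefficient of (s - pi/3)^4 in the expansion is 1/48, so q^(4)(pi/3) = 4! * (1/48) = 1/2.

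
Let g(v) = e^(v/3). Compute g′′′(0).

1/27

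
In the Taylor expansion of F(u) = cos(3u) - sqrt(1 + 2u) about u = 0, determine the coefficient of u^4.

4

Add the two expansions coefficient-wise.
F(0) = 0
F′(0) = -1
F′′(0) = -8
F′′′(0) = -3
F^(4)(0) = 96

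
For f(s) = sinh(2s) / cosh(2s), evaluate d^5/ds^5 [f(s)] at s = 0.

512

Write the quotient as an unknown series and match coefficients against numerator = denominator · series.
The coefficient of s^5 in the expansion is 64/15, so f^(5)(0) = 5! * (64/15) = 512.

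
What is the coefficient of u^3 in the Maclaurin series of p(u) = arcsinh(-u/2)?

1/48

Apply the Taylor formula c_k = f^(k)(a)/k!.
[u^0] = 0;  [u^1] = -1/2;  [u^2] = 0;  [u^3] = 1/48.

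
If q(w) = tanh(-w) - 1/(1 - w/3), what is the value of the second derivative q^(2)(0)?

-2/9

Expand each term separately and add.
The coefficient of w^2 in the expansion is -1/9, so q′′(0) = 2! * (-1/9) = -2/9.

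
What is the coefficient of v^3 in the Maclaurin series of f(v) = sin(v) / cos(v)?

Invert the denominator's series and multiply.
f(0) = 0
f′(0) = 1
f′′(0) = 0
f′′′(0) = 2
So c_3 = f′′′(0)/3! = 1/3.

1/3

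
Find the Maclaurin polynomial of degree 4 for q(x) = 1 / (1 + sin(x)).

Expand as Σ (-1)^k u^k with u equal to the inner function's series.
q(0) = 1
q′(0) = -1
q′′(0) = 2
q′′′(0) = -5
q^(4)(0) = 16

2*x^4/3 - 5*x^3/6 + x^2 - x + 1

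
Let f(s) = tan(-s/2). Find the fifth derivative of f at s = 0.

-1/2

From the series, [s^5] f = -1/240; multiply by 5! = 120 to get -1/2.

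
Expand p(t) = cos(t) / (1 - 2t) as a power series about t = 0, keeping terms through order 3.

7*t^3 + 7*t^2/2 + 2*t + 1

Take the Cauchy product of the two expansions.
[t^0] = 1;  [t^1] = 2;  [t^2] = 7/2;  [t^3] = 7.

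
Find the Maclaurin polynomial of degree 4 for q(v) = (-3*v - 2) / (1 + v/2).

Distribute the polynomial across the series and collect like powers.
q(0) = -2
q′(0) = -2
q′′(0) = 2
q′′′(0) = -3
q^(4)(0) = 6

v^4/4 - v^3/2 + v^2 - 2*v - 2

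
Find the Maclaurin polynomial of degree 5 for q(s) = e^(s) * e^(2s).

81*s^5/40 + 27*s^4/8 + 9*s^3/2 + 9*s^2/2 + 3*s + 1

Multiply the two series term by term and collect like powers.
[s^0] = 1;  [s^1] = 3;  [s^2] = 9/2;  [s^3] = 9/2;  [s^4] = 27/8;  [s^5] = 81/40.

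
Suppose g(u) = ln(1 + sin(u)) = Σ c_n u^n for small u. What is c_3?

1/6

Plug the Maclaurin series of the inner function into that of the outer and collect terms.
[u^0] = 0;  [u^1] = 1;  [u^2] = -1/2;  [u^3] = 1/6.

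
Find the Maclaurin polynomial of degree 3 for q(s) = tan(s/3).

s^3/81 + s/3

[s^0] = 0;  [s^1] = 1/3;  [s^2] = 0;  [s^3] = 1/81.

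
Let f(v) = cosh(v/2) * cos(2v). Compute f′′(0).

-15/4

Write out both Maclaurin series and multiply, keeping only the needed powers.
From the series, [v^2] f = -15/8; multiply by 2! = 2 to get -15/4.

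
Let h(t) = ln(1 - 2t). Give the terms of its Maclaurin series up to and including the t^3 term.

h(0) = 0
h′(0) = -2
h′′(0) = -4
h′′′(0) = -16

-8*t^3/3 - 2*t^2 - 2*t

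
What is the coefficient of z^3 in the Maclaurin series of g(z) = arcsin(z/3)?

1/162

Compute the successive derivatives at the expansion point and divide by k!.
[z^0] = 0;  [z^1] = 1/3;  [z^2] = 0;  [z^3] = 1/162.
So c_3 = g′′′(0)/3! = 1/162.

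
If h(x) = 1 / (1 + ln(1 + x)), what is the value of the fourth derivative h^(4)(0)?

Write 1/(1+u) = 1 - u + u^2 - u^3 + ... and substitute the series for u.
From the series, [x^4] h = 11/3; multiply by 4! = 24 to get 88.

88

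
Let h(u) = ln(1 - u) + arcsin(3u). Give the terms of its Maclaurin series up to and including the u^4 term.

Combine the two series term by term.

-u^4/4 + 25*u^3/6 - u^2/2 + 2*u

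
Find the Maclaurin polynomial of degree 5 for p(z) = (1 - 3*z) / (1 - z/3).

Shift and add copies of the series according to the polynomial's terms.

-8*z^5/243 - 8*z^4/81 - 8*z^3/27 - 8*z^2/9 - 8*z/3 + 1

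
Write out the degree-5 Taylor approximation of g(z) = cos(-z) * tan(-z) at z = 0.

-z^5/120 + z^3/6 - z

Write out both Maclaurin series and multiply, keeping only the needed powers.
g(0) = 0
g′(0) = -1
g′′(0) = 0
g′′′(0) = 1
g^(4)(0) = 0
g^(5)(0) = -1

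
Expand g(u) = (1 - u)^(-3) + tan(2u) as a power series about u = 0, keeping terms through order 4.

15*u^4 + 38*u^3/3 + 6*u^2 + 5*u + 1

Add the two expansions coefficient-wise.
[u^0] = 1;  [u^1] = 5;  [u^2] = 6;  [u^3] = 38/3;  [u^4] = 15.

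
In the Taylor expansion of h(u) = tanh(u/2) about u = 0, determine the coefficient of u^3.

-1/24

h(0) = 0
h′(0) = 1/2
h′′(0) = 0
h′′′(0) = -1/4
So c_3 = h′′′(0)/3! = -1/24.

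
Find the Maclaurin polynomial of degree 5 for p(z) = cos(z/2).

Apply the Taylor formula c_k = f^(k)(a)/k!.
p(0) = 1
p′(0) = 0
p′′(0) = -1/4
p′′′(0) = 0
p^(4)(0) = 1/16
p^(5)(0) = 0
The Taylor polynomial is Σ p^(k)(0)/k! · z^k.

z^4/384 - z^2/8 + 1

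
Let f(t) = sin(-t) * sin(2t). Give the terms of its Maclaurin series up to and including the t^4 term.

5*t^4/3 - 2*t^2

Take the Cauchy product of the two expansions.
[t^0] = 0;  [t^1] = 0;  [t^2] = -2;  [t^3] = 0;  [t^4] = 5/3.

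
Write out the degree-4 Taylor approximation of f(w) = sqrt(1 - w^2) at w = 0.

-w^4/8 - w^2/2 + 1

f(0) = 1
f′(0) = 0
f′′(0) = -1
f′′′(0) = 0
f^(4)(0) = -3
The Taylor polynomial is Σ f^(k)(0)/k! · w^k.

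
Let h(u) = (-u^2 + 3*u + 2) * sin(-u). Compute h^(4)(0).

Shift and add copies of the series according to the polynomial's terms.
The coefficient of u^4 in the expansion is 1/2, so h^(4)(0) = 4! * (1/2) = 12.

12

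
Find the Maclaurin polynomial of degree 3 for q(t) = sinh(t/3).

t^3/162 + t/3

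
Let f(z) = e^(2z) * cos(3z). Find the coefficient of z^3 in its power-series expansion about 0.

Expand each factor separately, then convolve coefficients.
[z^0] = 1;  [z^1] = 2;  [z^2] = -5/2;  [z^3] = -23/3.

-23/3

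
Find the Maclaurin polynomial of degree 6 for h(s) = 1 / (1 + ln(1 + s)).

3289*s^6/360 - 347*s^5/60 + 11*s^4/3 - 7*s^3/3 + 3*s^2/2 - s + 1

Expand as Σ (-1)^k u^k with u equal to the inner function's series.
h(0) = 1
h′(0) = -1
h′′(0) = 3
h′′′(0) = -14
h^(4)(0) = 88
h^(5)(0) = -694
h^(6)(0) = 6578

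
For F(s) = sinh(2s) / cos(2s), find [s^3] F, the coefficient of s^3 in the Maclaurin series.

Write the quotient as an unknown series and match coefficients against numerator = denominator · series.
So c_3 = F′′′(0)/3! = 16/3.

16/3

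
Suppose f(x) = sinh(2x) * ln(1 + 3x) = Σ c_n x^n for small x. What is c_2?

6

Write out both Maclaurin series and multiply, keeping only the needed powers.
f(0) = 0
f′(0) = 0
f′′(0) = 12
So c_2 = f′′(0)/2! = 6.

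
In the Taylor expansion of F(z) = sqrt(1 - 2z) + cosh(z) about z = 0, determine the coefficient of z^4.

-7/12

Add the two expansions coefficient-wise.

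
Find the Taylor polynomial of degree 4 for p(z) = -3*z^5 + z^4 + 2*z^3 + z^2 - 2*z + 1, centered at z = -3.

46*(z + 3)^4 - 280*(z + 3)^3 + 847*(z + 3)^2 - 1277*(z + 3) + 772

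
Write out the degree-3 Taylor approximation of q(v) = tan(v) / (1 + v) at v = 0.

4*v^3/3 - v^2 + v

Multiply the two series term by term and collect like powers.
[v^0] = 0;  [v^1] = 1;  [v^2] = -1;  [v^3] = 4/3.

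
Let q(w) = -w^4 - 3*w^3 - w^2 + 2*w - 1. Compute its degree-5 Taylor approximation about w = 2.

-(w - 2)^4 - 11*(w - 2)^3 - 43*(w - 2)^2 - 70*(w - 2) - 41

Differentiate repeatedly and evaluate at the center.
q(2) = -41
q′(2) = -70
q′′(2) = -86
q′′′(2) = -66
q^(4)(2) = -24
q^(5)(2) = 0
Dividing each by k! gives the coefficients c_0, ..., c_5.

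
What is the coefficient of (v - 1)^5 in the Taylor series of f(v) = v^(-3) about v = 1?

-21

f(1) = 1
f′(1) = -3
f′′(1) = 12
f′′′(1) = -60
f^(4)(1) = 360
f^(5)(1) = -2520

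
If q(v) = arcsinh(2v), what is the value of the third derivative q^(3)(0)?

-8

The coefficient of v^3 in the expansion is -4/3, so q′′′(0) = 3! * (-4/3) = -8.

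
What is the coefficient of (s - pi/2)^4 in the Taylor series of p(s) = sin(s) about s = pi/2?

1/24

Differentiate repeatedly and evaluate at the center.
p(pi/2) = 1
p′(pi/2) = 0
p′′(pi/2) = -1
p′′′(pi/2) = 0
p^(4)(pi/2) = 1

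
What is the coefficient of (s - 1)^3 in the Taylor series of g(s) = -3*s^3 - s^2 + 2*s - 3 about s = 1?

-3

[(s - 1)^0] = -5;  [(s - 1)^1] = -9;  [(s - 1)^2] = -10;  [(s - 1)^3] = -3.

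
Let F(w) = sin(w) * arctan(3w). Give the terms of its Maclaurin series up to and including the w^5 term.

-19*w^4/2 + 3*w^2

Write out both Maclaurin series and multiply, keeping only the needed powers.
[w^0] = 0;  [w^1] = 0;  [w^2] = 3;  [w^3] = 0;  [w^4] = -19/2;  [w^5] = 0.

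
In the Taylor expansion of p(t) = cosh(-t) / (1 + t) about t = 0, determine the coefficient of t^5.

Multiply the two series term by term and collect like powers.
[t^0] = 1;  [t^1] = -1;  [t^2] = 3/2;  [t^3] = -3/2;  [t^4] = 37/24;  [t^5] = -37/24.

-37/24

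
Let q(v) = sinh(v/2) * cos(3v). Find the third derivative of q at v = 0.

-107/8

Multiply the two series term by term and collect like powers.
The coefficient of v^3 in the expansion is -107/48, so q′′′(0) = 3! * (-107/48) = -107/8.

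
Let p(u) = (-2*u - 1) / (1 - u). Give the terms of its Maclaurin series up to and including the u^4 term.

-3*u^4 - 3*u^3 - 3*u^2 - 3*u - 1

Multiply each power in the prefactor through the base expansion.
p(0) = -1
p′(0) = -3
p′′(0) = -6
p′′′(0) = -18
p^(4)(0) = -72
The Taylor polynomial is Σ p^(k)(0)/k! · u^k.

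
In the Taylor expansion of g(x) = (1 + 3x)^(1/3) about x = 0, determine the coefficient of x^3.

5/3

[x^0] = 1;  [x^1] = 1;  [x^2] = -1;  [x^3] = 5/3.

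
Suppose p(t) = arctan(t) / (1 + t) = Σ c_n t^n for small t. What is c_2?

-1

Take the Cauchy product of the two expansions.
p(0) = 0
p′(0) = 1
p′′(0) = -2
Dividing each by k! gives the coefficients c_0, ..., c_2.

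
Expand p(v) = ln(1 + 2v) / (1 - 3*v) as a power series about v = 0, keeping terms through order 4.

Use 1/(1 - r) = Σ r^k on the denominator, then take the Cauchy product.
p(0) = 0
p′(0) = 2
p′′(0) = 8
p′′′(0) = 88
p^(4)(0) = 960
The Taylor polynomial is Σ p^(k)(0)/k! · v^k.

40*v^4 + 44*v^3/3 + 4*v^2 + 2*v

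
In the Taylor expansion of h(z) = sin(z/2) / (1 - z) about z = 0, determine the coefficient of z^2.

1/2

Write out both Maclaurin series and multiply, keeping only the needed powers.
h(0) = 0
h′(0) = 1/2
h′′(0) = 1
Then c_k = h^(k)(0)/k! gives each Taylor coefficient.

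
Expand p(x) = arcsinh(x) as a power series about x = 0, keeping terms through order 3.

p(0) = 0
p′(0) = 1
p′′(0) = 0
p′′′(0) = -1

-x^3/6 + x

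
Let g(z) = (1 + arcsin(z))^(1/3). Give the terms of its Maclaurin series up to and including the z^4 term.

Let u equal the inner series; expand the outer function in u and truncate.
g(0) = 1
g′(0) = 1/3
g′′(0) = -2/9
g′′′(0) = 19/27
g^(4)(0) = -152/81

-19*z^4/243 + 19*z^3/162 - z^2/9 + z/3 + 1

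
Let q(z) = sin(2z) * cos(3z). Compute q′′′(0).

Multiply the two series term by term and collect like powers.
The coefficient of z^3 in the expansion is -31/3, so q′′′(0) = 3! * (-31/3) = -62.

-62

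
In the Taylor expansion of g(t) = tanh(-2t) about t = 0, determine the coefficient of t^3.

[t^0] = 0;  [t^1] = -2;  [t^2] = 0;  [t^3] = 8/3.

8/3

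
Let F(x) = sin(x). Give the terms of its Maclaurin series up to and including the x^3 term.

Differentiate repeatedly and evaluate at the center.
F(0) = 0
F′(0) = 1
F′′(0) = 0
F′′′(0) = -1
Then c_k = F^(k)(0)/k! gives each Taylor coefficient.

-x^3/6 + x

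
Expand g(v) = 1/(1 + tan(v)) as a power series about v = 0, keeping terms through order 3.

-4*v^3/3 + v^2 - v + 1

Plug the Maclaurin series of the inner function into that of the outer and collect terms.
[v^0] = 1;  [v^1] = -1;  [v^2] = 1;  [v^3] = -4/3.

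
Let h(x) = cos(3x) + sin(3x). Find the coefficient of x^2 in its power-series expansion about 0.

-9/2

Expand each term separately and add.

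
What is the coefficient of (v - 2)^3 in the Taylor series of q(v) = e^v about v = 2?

q(2) = e^(2)
q′(2) = e^(2)
q′′(2) = e^(2)
q′′′(2) = e^(2)

e^(2)/6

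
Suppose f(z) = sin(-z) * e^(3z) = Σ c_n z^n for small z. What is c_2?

Write out both Maclaurin series and multiply, keeping only the needed powers.
f(0) = 0
f′(0) = -1
f′′(0) = -6

-3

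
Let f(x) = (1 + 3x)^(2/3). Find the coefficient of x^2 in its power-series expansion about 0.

-1

[x^0] = 1;  [x^1] = 2;  [x^2] = -1.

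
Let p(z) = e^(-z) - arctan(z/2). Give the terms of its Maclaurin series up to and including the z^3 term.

-z^3/8 + z^2/2 - 3*z/2 + 1

Add the two expansions coefficient-wise.
p(0) = 1
p′(0) = -3/2
p′′(0) = 1
p′′′(0) = -3/4
Dividing each by k! gives the coefficients c_0, ..., c_3.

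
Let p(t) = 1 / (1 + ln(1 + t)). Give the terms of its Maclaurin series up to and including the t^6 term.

3289*t^6/360 - 347*t^5/60 + 11*t^4/3 - 7*t^3/3 + 3*t^2/2 - t + 1

Expand as Σ (-1)^k u^k with u equal to the inner function's series.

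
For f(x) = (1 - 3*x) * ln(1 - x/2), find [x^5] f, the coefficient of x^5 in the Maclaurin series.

13/320

Multiply each power in the prefactor through the base expansion.
f(0) = 0
f′(0) = -1/2
f′′(0) = 11/4
f′′′(0) = 2
f^(4)(0) = 21/8
f^(5)(0) = 39/8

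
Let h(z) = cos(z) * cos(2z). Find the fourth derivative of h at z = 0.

41

Take the Cauchy product of the two expansions.
The coefficient of z^4 in the expansion is 41/24, so h^(4)(0) = 4! * (41/24) = 41.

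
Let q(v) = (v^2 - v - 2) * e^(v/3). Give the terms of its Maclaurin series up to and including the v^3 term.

43*v^3/162 + 5*v^2/9 - 5*v/3 - 2

Shift and add copies of the series according to the polynomial's terms.
q(0) = -2
q′(0) = -5/3
q′′(0) = 10/9
q′′′(0) = 43/27
Then c_k = q^(k)(0)/k! gives each Taylor coefficient.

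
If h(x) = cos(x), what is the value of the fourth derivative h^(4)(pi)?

-1

From the series, [(x - pi)^4] h = -1/24; multiply by 4! = 24 to get -1.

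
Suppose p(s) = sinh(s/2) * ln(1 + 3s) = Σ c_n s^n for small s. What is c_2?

Expand each factor separately, then convolve coefficients.
[s^0] = 0;  [s^1] = 0;  [s^2] = 3/2.
So c_2 = p′′(0)/2! = 3/2.

3/2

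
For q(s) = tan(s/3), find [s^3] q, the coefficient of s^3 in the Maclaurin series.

1/81

q(0) = 0
q′(0) = 1/3
q′′(0) = 0
q′′′(0) = 2/27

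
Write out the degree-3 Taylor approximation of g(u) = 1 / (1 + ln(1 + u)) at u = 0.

Use the geometric series for the reciprocal, then substitute.
[u^0] = 1;  [u^1] = -1;  [u^2] = 3/2;  [u^3] = -7/3.

-7*u^3/3 + 3*u^2/2 - u + 1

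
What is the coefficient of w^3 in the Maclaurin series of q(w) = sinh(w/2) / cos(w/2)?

1/12

Divide the numerator series by the denominator series (power-series long division).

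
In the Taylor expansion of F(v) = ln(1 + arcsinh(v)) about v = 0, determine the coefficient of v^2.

-1/2

Let u equal the inner series; expand the outer function in u and truncate.
[v^0] = 0;  [v^1] = 1;  [v^2] = -1/2.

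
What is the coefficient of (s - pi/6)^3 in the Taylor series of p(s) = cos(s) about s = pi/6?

1/12

p(pi/6) = sqrt(3)/2
p′(pi/6) = -1/2
p′′(pi/6) = -sqrt(3)/2
p′′′(pi/6) = 1/2
The Taylor polynomial is Σ p^(k)(pi/6)/k! · (s - pi/6)^k.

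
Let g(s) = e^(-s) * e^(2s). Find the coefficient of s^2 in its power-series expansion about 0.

Write out both Maclaurin series and multiply, keeping only the needed powers.

1/2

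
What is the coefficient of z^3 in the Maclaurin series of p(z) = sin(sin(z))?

Let u equal the inner series; expand the outer function in u and truncate.
p(0) = 0
p′(0) = 1
p′′(0) = 0
p′′′(0) = -2
So c_3 = p′′′(0)/3! = -1/3.

-1/3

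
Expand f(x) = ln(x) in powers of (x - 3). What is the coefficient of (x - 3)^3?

1/81

[(x - 3)^0] = ln(3);  [(x - 3)^1] = 1/3;  [(x - 3)^2] = -1/18;  [(x - 3)^3] = 1/81.
So c_3 = f′′′(3)/3! = 1/81.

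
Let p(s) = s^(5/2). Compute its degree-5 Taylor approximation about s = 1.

3*(s - 1)^5/256 - 5*(s - 1)^4/128 + 5*(s - 1)^3/16 + 15*(s - 1)^2/8 + 5*(s - 1)/2 + 1

Differentiate repeatedly and evaluate at the center.
p(1) = 1
p′(1) = 5/2
p′′(1) = 15/4
p′′′(1) = 15/8
p^(4)(1) = -15/16
p^(5)(1) = 45/32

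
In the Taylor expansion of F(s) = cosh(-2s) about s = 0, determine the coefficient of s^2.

2

F(0) = 1
F′(0) = 0
F′′(0) = 4
Then c_k = F^(k)(0)/k! gives each Taylor coefficient.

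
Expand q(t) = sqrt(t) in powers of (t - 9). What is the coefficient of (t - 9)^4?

Use the known series and substitute for the argument.
q(9) = 3
q′(9) = 1/6
q′′(9) = -1/108
q′′′(9) = 1/648
q^(4)(9) = -5/11664

-5/279936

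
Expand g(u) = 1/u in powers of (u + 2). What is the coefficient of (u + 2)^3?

g(-2) = -1/2
g′(-2) = -1/4
g′′(-2) = -1/4
g′′′(-2) = -3/8
Then c_k = g^(k)(-2)/k! gives each Taylor coefficient.

-1/16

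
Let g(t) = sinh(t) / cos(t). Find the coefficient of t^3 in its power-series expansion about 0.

2/3

Divide the numerator series by the denominator series (power-series long division).
So c_3 = g′′′(0)/3! = 2/3.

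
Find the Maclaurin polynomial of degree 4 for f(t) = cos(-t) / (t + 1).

Expand 1/(denominator) as a geometric series and multiply by the numerator's series.
[t^0] = 1;  [t^1] = -1;  [t^2] = 1/2;  [t^3] = -1/2;  [t^4] = 13/24.

13*t^4/24 - t^3/2 + t^2/2 - t + 1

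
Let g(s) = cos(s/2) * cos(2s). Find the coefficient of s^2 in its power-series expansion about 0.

Write out both Maclaurin series and multiply, keeping only the needed powers.
g(0) = 1
g′(0) = 0
g′′(0) = -17/4

-17/8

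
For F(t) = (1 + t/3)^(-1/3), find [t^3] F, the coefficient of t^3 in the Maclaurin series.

F(0) = 1
F′(0) = -1/9
F′′(0) = 4/81
F′′′(0) = -28/729

-14/2187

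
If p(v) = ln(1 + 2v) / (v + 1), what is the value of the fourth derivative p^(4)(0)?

Expand 1/(denominator) as a geometric series and multiply by the numerator's series.
From the series, [v^4] p = -32/3; multiply by 4! = 24 to get -256.

-256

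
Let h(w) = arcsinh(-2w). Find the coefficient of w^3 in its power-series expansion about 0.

h(0) = 0
h′(0) = -2
h′′(0) = 0
h′′′(0) = 8
So c_3 = h′′′(0)/3! = 4/3.

4/3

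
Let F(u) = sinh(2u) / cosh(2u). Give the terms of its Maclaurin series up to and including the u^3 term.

-8*u^3/3 + 2*u

Divide the numerator series by the denominator series (power-series long division).
F(0) = 0
F′(0) = 2
F′′(0) = 0
F′′′(0) = -16
The Taylor polynomial is Σ F^(k)(0)/k! · u^k.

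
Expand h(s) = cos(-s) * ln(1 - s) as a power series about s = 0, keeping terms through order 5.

Take the Cauchy product of the two expansions.
[s^0] = 0;  [s^1] = -1;  [s^2] = -1/2;  [s^3] = 1/6;  [s^4] = 0;  [s^5] = -3/40.

-3*s^5/40 + s^3/6 - s^2/2 - s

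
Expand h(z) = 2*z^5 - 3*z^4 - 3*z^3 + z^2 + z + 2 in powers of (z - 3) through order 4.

27*(z - 3)^4 + 141*(z - 3)^3 + 352*(z - 3)^2 + 412*(z - 3) + 176

Use the known series and substitute for the argument.
h(3) = 176
h′(3) = 412
h′′(3) = 704
h′′′(3) = 846
h^(4)(3) = 648
Dividing each by k! gives the coefficients c_0, ..., c_4.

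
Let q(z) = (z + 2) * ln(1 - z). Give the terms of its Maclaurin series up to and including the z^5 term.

-13*z^5/20 - 5*z^4/6 - 7*z^3/6 - 2*z^2 - 2*z

Distribute the polynomial across the series and collect like powers.
q(0) = 0
q′(0) = -2
q′′(0) = -4
q′′′(0) = -7
q^(4)(0) = -20
q^(5)(0) = -78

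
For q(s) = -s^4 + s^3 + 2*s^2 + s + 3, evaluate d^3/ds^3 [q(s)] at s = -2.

From the series, [(s + 2)^3] q = 9; multiply by 3! = 6 to get 54.

54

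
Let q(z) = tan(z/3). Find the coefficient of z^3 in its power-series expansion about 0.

1/81

q(0) = 0
q′(0) = 1/3
q′′(0) = 0
q′′′(0) = 2/27
Dividing each by k! gives the coefficients c_0, ..., c_3.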